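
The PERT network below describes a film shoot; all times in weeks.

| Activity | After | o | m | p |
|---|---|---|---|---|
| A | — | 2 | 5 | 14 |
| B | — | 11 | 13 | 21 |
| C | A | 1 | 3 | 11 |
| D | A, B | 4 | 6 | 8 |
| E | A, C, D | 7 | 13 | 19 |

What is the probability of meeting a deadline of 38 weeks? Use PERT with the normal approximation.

0.969

te_A = (2 + 4·5 + 14)/6 = 36/6 = 6; σ²_A = ((14−2)/6)² = 4.000
te_B = (11 + 4·13 + 21)/6 = 84/6 = 14; σ²_B = ((21−11)/6)² = 2.778
te_C = (1 + 4·3 + 11)/6 = 24/6 = 4; σ²_C = ((11−1)/6)² = 2.778
te_D = (4 + 4·6 + 8)/6 = 36/6 = 6; σ²_D = ((8−4)/6)² = 0.444
te_E = (7 + 4·13 + 19)/6 = 78/6 = 13; σ²_E = ((19−7)/6)² = 4.000

Forward pass:
ES_A = 0; EF_A = 6
ES_B = 0; EF_B = 14
ES_C = 6; EF_C = 6+4 = 10
ES_D = max(EF_A=6, EF_B=14) = 14; EF_D = 14+6 = 20
ES_E = max(EF_A=6, EF_C=10, EF_D=20) = 20; EF_E = 20+13 = 33
Expected project duration μ = 33 weeks. Critical path: B → D → E.

Variance along critical path = 2.778 + 0.444 + 4.000 = 7.222; σ = √7.222 = 2.687 weeks.
Z = (38 − 33) / 2.687 = 1.861
P(T ≤ 38) = Φ(1.861) ≈ 0.969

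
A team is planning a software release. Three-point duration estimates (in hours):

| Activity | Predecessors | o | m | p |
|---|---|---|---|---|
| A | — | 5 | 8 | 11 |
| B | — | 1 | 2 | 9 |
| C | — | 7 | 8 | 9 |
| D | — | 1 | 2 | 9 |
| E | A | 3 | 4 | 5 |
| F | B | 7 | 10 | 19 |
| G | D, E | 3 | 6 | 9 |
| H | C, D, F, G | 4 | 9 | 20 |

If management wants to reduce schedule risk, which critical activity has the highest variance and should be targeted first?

te_A = (5 + 4·8 + 11)/6 = 48/6 = 8; σ²_A = ((11−5)/6)² = 1.000
te_B = (1 + 4·2 + 9)/6 = 18/6 = 3; σ²_B = ((9−1)/6)² = 1.778
te_C = (7 + 4·8 + 9)/6 = 48/6 = 8; σ²_C = ((9−7)/6)² = 0.111
te_D = (1 + 4·2 + 9)/6 = 18/6 = 3; σ²_D = ((9−1)/6)² = 1.778
te_E = (3 + 4·4 + 5)/6 = 24/6 = 4; σ²_E = ((5−3)/6)² = 0.111
te_F = (7 + 4·10 + 19)/6 = 66/6 = 11; σ²_F = ((19−7)/6)² = 4.000
te_G = (3 + 4·6 + 9)/6 = 36/6 = 6; σ²_G = ((9−3)/6)² = 1.000
te_H = (4 + 4·9 + 20)/6 = 60/6 = 10; σ²_H = ((20−4)/6)² = 7.111

Forward pass:
ES_A = 0; EF_A = 8
ES_B = 0; EF_B = 3
ES_C = 0; EF_C = 8
ES_D = 0; EF_D = 3
ES_E = 8; EF_E = 8+4 = 12
ES_F = 3; EF_F = 3+11 = 14
ES_G = max(EF_D=3, EF_E=12) = 12; EF_G = 12+6 = 18
ES_H = max(EF_C=8, EF_D=3, EF_F=14, EF_G=18) = 18; EF_H = 18+10 = 28
Expected project duration μ = 28 hours. Critical path: A → E → G → H.

Variances on critical path: σ²_A=1.000, σ²_E=0.111, σ²_G=1.000, σ²_H=7.111.
Largest is σ²_H = 7.111.

H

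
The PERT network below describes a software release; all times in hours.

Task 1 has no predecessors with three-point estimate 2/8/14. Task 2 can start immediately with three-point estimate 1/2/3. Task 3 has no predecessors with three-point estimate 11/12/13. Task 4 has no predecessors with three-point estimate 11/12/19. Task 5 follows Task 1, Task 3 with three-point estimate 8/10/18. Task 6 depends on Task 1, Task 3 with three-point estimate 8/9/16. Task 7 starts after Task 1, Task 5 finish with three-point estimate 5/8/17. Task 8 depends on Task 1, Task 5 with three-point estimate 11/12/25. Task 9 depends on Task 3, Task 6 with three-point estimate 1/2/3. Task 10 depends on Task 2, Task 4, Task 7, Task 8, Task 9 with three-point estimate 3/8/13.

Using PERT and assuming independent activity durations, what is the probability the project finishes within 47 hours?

te_Task 1 = (2 + 4·8 + 14)/6 = 48/6 = 8; σ²_Task 1 = ((14−2)/6)² = 4.000
te_Task 2 = (1 + 4·2 + 3)/6 = 12/6 = 2; σ²_Task 2 = ((3−1)/6)² = 0.111
te_Task 3 = (11 + 4·12 + 13)/6 = 72/6 = 12; σ²_Task 3 = ((13−11)/6)² = 0.111
te_Task 4 = (11 + 4·12 + 19)/6 = 78/6 = 13; σ²_Task 4 = ((19−11)/6)² = 1.778
te_Task 5 = (8 + 4·10 + 18)/6 = 66/6 = 11; σ²_Task 5 = ((18−8)/6)² = 2.778
te_Task 6 = (8 + 4·9 + 16)/6 = 60/6 = 10; σ²_Task 6 = ((16−8)/6)² = 1.778
te_Task 7 = (5 + 4·8 + 17)/6 = 54/6 = 9; σ²_Task 7 = ((17−5)/6)² = 4.000
te_Task 8 = (11 + 4·12 + 25)/6 = 84/6 = 14; σ²_Task 8 = ((25−11)/6)² = 5.444
te_Task 9 = (1 + 4·2 + 3)/6 = 12/6 = 2; σ²_Task 9 = ((3−1)/6)² = 0.111
te_Task 10 = (3 + 4·8 + 13)/6 = 48/6 = 8; σ²_Task 10 = ((13−3)/6)² = 2.778

Forward pass:
ES_Task 1 = 0; EF_Task 1 = 8
ES_Task 2 = 0; EF_Task 2 = 2
ES_Task 3 = 0; EF_Task 3 = 12
ES_Task 4 = 0; EF_Task 4 = 13
ES_Task 5 = max(EF_Task 1=8, EF_Task 3=12) = 12; EF_Task 5 = 12+11 = 23
ES_Task 6 = max(EF_Task 1=8, EF_Task 3=12) = 12; EF_Task 6 = 12+10 = 22
ES_Task 7 = max(EF_Task 1=8, EF_Task 5=23) = 23; EF_Task 7 = 23+9 = 32
ES_Task 8 = max(EF_Task 1=8, EF_Task 5=23) = 23; EF_Task 8 = 23+14 = 37
ES_Task 9 = max(EF_Task 3=12, EF_Task 6=22) = 22; EF_Task 9 = 22+2 = 24
ES_Task 10 = max(EF_Task 2=2, EF_Task 4=13, EF_Task 7=32, EF_Task 8=37, EF_Task 9=24) = 37; EF_Task 10 = 37+8 = 45
Expected project duration μ = 45 hours. Critical path: Task 3 → Task 5 → Task 8 → Task 10.

Variance along critical path = 0.111 + 2.778 + 5.444 + 2.778 = 11.111; σ = √11.111 = 3.333 hours.
Z = (47 − 45) / 3.333 = 0.600
P(T ≤ 47) = Φ(0.600) ≈ 0.726

0.726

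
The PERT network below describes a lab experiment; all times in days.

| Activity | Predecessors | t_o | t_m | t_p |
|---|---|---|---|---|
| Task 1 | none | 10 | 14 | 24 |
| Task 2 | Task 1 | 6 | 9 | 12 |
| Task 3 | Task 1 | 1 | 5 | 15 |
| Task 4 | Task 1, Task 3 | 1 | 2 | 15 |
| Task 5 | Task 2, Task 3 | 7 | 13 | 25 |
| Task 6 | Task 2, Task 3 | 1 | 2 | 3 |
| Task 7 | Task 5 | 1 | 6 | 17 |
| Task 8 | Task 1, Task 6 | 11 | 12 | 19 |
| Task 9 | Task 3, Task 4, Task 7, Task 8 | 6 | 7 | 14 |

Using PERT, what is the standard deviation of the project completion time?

4.93 days

te_Task 1 = (10 + 4·14 + 24)/6 = 90/6 = 15; σ²_Task 1 = ((24−10)/6)² = 5.444
te_Task 2 = (6 + 4·9 + 12)/6 = 54/6 = 9; σ²_Task 2 = ((12−6)/6)² = 1.000
te_Task 3 = (1 + 4·5 + 15)/6 = 36/6 = 6; σ²_Task 3 = ((15−1)/6)² = 5.444
te_Task 4 = (1 + 4·2 + 15)/6 = 24/6 = 4; σ²_Task 4 = ((15−1)/6)² = 5.444
te_Task 5 = (7 + 4·13 + 25)/6 = 84/6 = 14; σ²_Task 5 = ((25−7)/6)² = 9.000
te_Task 6 = (1 + 4·2 + 3)/6 = 12/6 = 2; σ²_Task 6 = ((3−1)/6)² = 0.111
te_Task 7 = (1 + 4·6 + 17)/6 = 42/6 = 7; σ²_Task 7 = ((17−1)/6)² = 7.111
te_Task 8 = (11 + 4·12 + 19)/6 = 78/6 = 13; σ²_Task 8 = ((19−11)/6)² = 1.778
te_Task 9 = (6 + 4·7 + 14)/6 = 48/6 = 8; σ²_Task 9 = ((14−6)/6)² = 1.778

Forward pass:
ES_Task 1 = 0; EF_Task 1 = 15
ES_Task 2 = 15; EF_Task 2 = 15+9 = 24
ES_Task 3 = 15; EF_Task 3 = 15+6 = 21
ES_Task 4 = max(EF_Task 1=15, EF_Task 3=21) = 21; EF_Task 4 = 21+4 = 25
ES_Task 5 = max(EF_Task 2=24, EF_Task 3=21) = 24; EF_Task 5 = 24+14 = 38
ES_Task 6 = max(EF_Task 2=24, EF_Task 3=21) = 24; EF_Task 6 = 24+2 = 26
ES_Task 7 = 38; EF_Task 7 = 38+7 = 45
ES_Task 8 = max(EF_Task 1=15, EF_Task 6=26) = 26; EF_Task 8 = 26+13 = 39
ES_Task 9 = max(EF_Task 3=21, EF_Task 4=25, EF_Task 7=45, EF_Task 8=39) = 45; EF_Task 9 = 45+8 = 53
Expected project duration μ = 53 days. Critical path: Task 1 → Task 2 → Task 5 → Task 7 → Task 9.

Variance along critical path = 5.444 + 1.000 + 9.000 + 7.111 + 1.778 = 24.333
σ = √24.333 = 4.933 days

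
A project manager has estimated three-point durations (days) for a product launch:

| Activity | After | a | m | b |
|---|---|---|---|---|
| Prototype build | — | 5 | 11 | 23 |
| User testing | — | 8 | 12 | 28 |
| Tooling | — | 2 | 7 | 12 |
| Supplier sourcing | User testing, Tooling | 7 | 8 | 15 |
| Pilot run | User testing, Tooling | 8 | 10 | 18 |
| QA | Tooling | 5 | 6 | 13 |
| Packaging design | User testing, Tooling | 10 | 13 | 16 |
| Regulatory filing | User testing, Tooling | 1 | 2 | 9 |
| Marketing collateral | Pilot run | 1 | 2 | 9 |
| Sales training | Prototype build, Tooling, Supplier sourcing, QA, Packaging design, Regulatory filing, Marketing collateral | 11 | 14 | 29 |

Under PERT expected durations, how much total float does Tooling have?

7 days

te_Prototype build = (5 + 4·11 + 23)/6 = 72/6 = 12
te_User testing = (8 + 4·12 + 28)/6 = 84/6 = 14
te_Tooling = (2 + 4·7 + 12)/6 = 42/6 = 7
te_Supplier sourcing = (7 + 4·8 + 15)/6 = 54/6 = 9
te_Pilot run = (8 + 4·10 + 18)/6 = 66/6 = 11
te_QA = (5 + 4·6 + 13)/6 = 42/6 = 7
te_Packaging design = (10 + 4·13 + 16)/6 = 78/6 = 13
te_Regulatory filing = (1 + 4·2 + 9)/6 = 18/6 = 3
te_Marketing collateral = (1 + 4·2 + 9)/6 = 18/6 = 3
te_Sales training = (11 + 4·14 + 29)/6 = 96/6 = 16

Forward pass:
ES_Prototype build = 0; EF_Prototype build = 12
ES_User testing = 0; EF_User testing = 14
ES_Tooling = 0; EF_Tooling = 7
ES_Supplier sourcing = max(EF_User testing=14, EF_Tooling=7) = 14; EF_Supplier sourcing = 14+9 = 23
ES_Pilot run = max(EF_User testing=14, EF_Tooling=7) = 14; EF_Pilot run = 14+11 = 25
ES_QA = 7; EF_QA = 7+7 = 14
ES_Packaging design = max(EF_User testing=14, EF_Tooling=7) = 14; EF_Packaging design = 14+13 = 27
ES_Regulatory filing = max(EF_User testing=14, EF_Tooling=7) = 14; EF_Regulatory filing = 14+3 = 17
ES_Marketing collateral = 25; EF_Marketing collateral = 25+3 = 28
ES_Sales training = max(EF_Prototype build=12, EF_Tooling=7, EF_Supplier sourcing=23, EF_QA=14, EF_Packaging design=27, EF_Regulatory filing=17, EF_Marketing collateral=28) = 28; EF_Sales training = 28+16 = 44
Expected project duration μ = 44 days. Critical path: User testing → Pilot run → Marketing collateral → Sales training.

Backward pass:
LF_Sales training = 44; LS_Sales training = 44−16 = 28
LF_Marketing collateral = LS_Sales training = 28; LS_Marketing collateral = 28−3 = 25
LF_Regulatory filing = LS_Sales training = 28; LS_Regulatory filing = 28−3 = 25
LF_Packaging design = LS_Sales training = 28; LS_Packaging design = 28−13 = 15
LF_QA = LS_Sales training = 28; LS_QA = 28−7 = 21
LF_Pilot run = LS_Marketing collateral = 25; LS_Pilot run = 25−11 = 14
LF_Supplier sourcing = LS_Sales training = 28; LS_Supplier sourcing = 28−9 = 19
LF_Tooling = min(LS_Supplier sourcing=19, LS_Pilot run=14, LS_QA=21, LS_Packaging design=15, LS_Regulatory filing=25, LS_Sales training=28) = 14; LS_Tooling = 14−7 = 7
LF_User testing = min(LS_Supplier sourcing=19, LS_Pilot run=14, LS_Packaging design=15, LS_Regulatory filing=25) = 14; LS_User testing = 14−14 = 0
LF_Prototype build = LS_Sales training = 28; LS_Prototype build = 28−12 = 16
Slack_Tooling = LS_Tooling − ES_Tooling = 7 − 0 = 7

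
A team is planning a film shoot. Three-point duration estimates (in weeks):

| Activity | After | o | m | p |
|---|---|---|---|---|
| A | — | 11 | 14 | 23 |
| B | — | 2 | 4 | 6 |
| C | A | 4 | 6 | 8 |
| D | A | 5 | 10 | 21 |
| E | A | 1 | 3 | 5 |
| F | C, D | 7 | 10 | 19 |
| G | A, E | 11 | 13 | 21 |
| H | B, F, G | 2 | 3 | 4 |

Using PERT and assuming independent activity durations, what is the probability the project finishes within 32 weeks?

te_A = (11 + 4·14 + 23)/6 = 90/6 = 15; σ²_A = ((23−11)/6)² = 4.000
te_B = (2 + 4·4 + 6)/6 = 24/6 = 4; σ²_B = ((6−2)/6)² = 0.444
te_C = (4 + 4·6 + 8)/6 = 36/6 = 6; σ²_C = ((8−4)/6)² = 0.444
te_D = (5 + 4·10 + 21)/6 = 66/6 = 11; σ²_D = ((21−5)/6)² = 7.111
te_E = (1 + 4·3 + 5)/6 = 18/6 = 3; σ²_E = ((5−1)/6)² = 0.444
te_F = (7 + 4·10 + 19)/6 = 66/6 = 11; σ²_F = ((19−7)/6)² = 4.000
te_G = (11 + 4·13 + 21)/6 = 84/6 = 14; σ²_G = ((21−11)/6)² = 2.778
te_H = (2 + 4·3 + 4)/6 = 18/6 = 3; σ²_H = ((4−2)/6)² = 0.111

Forward pass:
ES_A = 0; EF_A = 15
ES_B = 0; EF_B = 4
ES_C = 15; EF_C = 15+6 = 21
ES_D = 15; EF_D = 15+11 = 26
ES_E = 15; EF_E = 15+3 = 18
ES_F = max(EF_C=21, EF_D=26) = 26; EF_F = 26+11 = 37
ES_G = max(EF_A=15, EF_E=18) = 18; EF_G = 18+14 = 32
ES_H = max(EF_B=4, EF_F=37, EF_G=32) = 37; EF_H = 37+3 = 40
Expected project duration μ = 40 weeks. Critical path: A → D → F → H.

Variance along critical path = 4.000 + 7.111 + 4.000 + 0.111 = 15.222; σ = √15.222 = 3.902 weeks.
Z = (32 − 40) / 3.902 = -2.050
P(T ≤ 32) = Φ(-2.050) ≈ 0.020

0.020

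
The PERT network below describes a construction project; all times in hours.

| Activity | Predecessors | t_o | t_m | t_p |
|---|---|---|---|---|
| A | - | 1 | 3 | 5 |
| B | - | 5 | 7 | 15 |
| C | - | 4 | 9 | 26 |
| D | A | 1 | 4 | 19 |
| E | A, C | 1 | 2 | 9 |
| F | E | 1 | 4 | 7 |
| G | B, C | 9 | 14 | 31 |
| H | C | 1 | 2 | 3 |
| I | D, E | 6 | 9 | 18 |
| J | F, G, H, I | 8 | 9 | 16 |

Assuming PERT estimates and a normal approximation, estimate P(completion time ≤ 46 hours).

te_A = (1 + 4·3 + 5)/6 = 18/6 = 3; σ²_A = ((5−1)/6)² = 0.444
te_B = (5 + 4·7 + 15)/6 = 48/6 = 8; σ²_B = ((15−5)/6)² = 2.778
te_C = (4 + 4·9 + 26)/6 = 66/6 = 11; σ²_C = ((26−4)/6)² = 13.444
te_D = (1 + 4·4 + 19)/6 = 36/6 = 6; σ²_D = ((19−1)/6)² = 9.000
te_E = (1 + 4·2 + 9)/6 = 18/6 = 3; σ²_E = ((9−1)/6)² = 1.778
te_F = (1 + 4·4 + 7)/6 = 24/6 = 4; σ²_F = ((7−1)/6)² = 1.000
te_G = (9 + 4·14 + 31)/6 = 96/6 = 16; σ²_G = ((31−9)/6)² = 13.444
te_H = (1 + 4·2 + 3)/6 = 12/6 = 2; σ²_H = ((3−1)/6)² = 0.111
te_I = (6 + 4·9 + 18)/6 = 60/6 = 10; σ²_I = ((18−6)/6)² = 4.000
te_J = (8 + 4·9 + 16)/6 = 60/6 = 10; σ²_J = ((16−8)/6)² = 1.778

Forward pass:
ES_A = 0; EF_A = 3
ES_B = 0; EF_B = 8
ES_C = 0; EF_C = 11
ES_D = 3; EF_D = 3+6 = 9
ES_E = max(EF_A=3, EF_C=11) = 11; EF_E = 11+3 = 14
ES_F = 14; EF_F = 14+4 = 18
ES_G = max(EF_B=8, EF_C=11) = 11; EF_G = 11+16 = 27
ES_H = 11; EF_H = 11+2 = 13
ES_I = max(EF_D=9, EF_E=14) = 14; EF_I = 14+10 = 24
ES_J = max(EF_F=18, EF_G=27, EF_H=13, EF_I=24) = 27; EF_J = 27+10 = 37
Expected project duration μ = 37 hours. Critical path: C → G → J.

Variance along critical path = 13.444 + 13.444 + 1.778 = 28.667; σ = √28.667 = 5.354 hours.
Z = (46 − 37) / 5.354 = 1.681
P(T ≤ 46) = Φ(1.681) ≈ 0.954

0.954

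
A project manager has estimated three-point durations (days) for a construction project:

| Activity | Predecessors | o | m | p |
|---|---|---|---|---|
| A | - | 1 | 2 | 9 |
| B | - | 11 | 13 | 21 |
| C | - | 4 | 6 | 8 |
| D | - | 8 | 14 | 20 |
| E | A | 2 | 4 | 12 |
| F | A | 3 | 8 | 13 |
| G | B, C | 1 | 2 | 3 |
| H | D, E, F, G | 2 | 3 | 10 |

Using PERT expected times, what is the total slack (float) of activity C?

8 days

te_A = (1 + 4·2 + 9)/6 = 18/6 = 3
te_B = (11 + 4·13 + 21)/6 = 84/6 = 14
te_C = (4 + 4·6 + 8)/6 = 36/6 = 6
te_D = (8 + 4·14 + 20)/6 = 84/6 = 14
te_E = (2 + 4·4 + 12)/6 = 30/6 = 5
te_F = (3 + 4·8 + 13)/6 = 48/6 = 8
te_G = (1 + 4·2 + 3)/6 = 12/6 = 2
te_H = (2 + 4·3 + 10)/6 = 24/6 = 4

Forward pass:
ES_A = 0; EF_A = 3
ES_B = 0; EF_B = 14
ES_C = 0; EF_C = 6
ES_D = 0; EF_D = 14
ES_E = 3; EF_E = 3+5 = 8
ES_F = 3; EF_F = 3+8 = 11
ES_G = max(EF_B=14, EF_C=6) = 14; EF_G = 14+2 = 16
ES_H = max(EF_D=14, EF_E=8, EF_F=11, EF_G=16) = 16; EF_H = 16+4 = 20
Expected project duration μ = 20 days. Critical path: B → G → H.

Backward pass:
LF_H = 20; LS_H = 20−4 = 16
LF_G = LS_H = 16; LS_G = 16−2 = 14
LF_F = LS_H = 16; LS_F = 16−8 = 8
LF_E = LS_H = 16; LS_E = 16−5 = 11
LF_D = LS_H = 16; LS_D = 16−14 = 2
LF_C = LS_G = 14; LS_C = 14−6 = 8
LF_B = LS_G = 14; LS_B = 14−14 = 0
LF_A = min(LS_E=11, LS_F=8) = 8; LS_A = 8−3 = 5
Slack_C = LS_C − ES_C = 8 − 0 = 8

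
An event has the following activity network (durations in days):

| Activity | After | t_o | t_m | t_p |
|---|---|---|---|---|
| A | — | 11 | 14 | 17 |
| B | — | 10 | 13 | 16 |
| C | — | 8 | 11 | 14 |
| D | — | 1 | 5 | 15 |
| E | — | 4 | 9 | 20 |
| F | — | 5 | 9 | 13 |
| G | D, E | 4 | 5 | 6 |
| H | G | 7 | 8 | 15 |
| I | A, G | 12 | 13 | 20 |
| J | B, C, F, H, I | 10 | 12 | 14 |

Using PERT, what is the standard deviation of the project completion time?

3.07 days

te_A = (11 + 4·14 + 17)/6 = 84/6 = 14; σ²_A = ((17−11)/6)² = 1.000
te_B = (10 + 4·13 + 16)/6 = 78/6 = 13; σ²_B = ((16−10)/6)² = 1.000
te_C = (8 + 4·11 + 14)/6 = 66/6 = 11; σ²_C = ((14−8)/6)² = 1.000
te_D = (1 + 4·5 + 15)/6 = 36/6 = 6; σ²_D = ((15−1)/6)² = 5.444
te_E = (4 + 4·9 + 20)/6 = 60/6 = 10; σ²_E = ((20−4)/6)² = 7.111
te_F = (5 + 4·9 + 13)/6 = 54/6 = 9; σ²_F = ((13−5)/6)² = 1.778
te_G = (4 + 4·5 + 6)/6 = 30/6 = 5; σ²_G = ((6−4)/6)² = 0.111
te_H = (7 + 4·8 + 15)/6 = 54/6 = 9; σ²_H = ((15−7)/6)² = 1.778
te_I = (12 + 4·13 + 20)/6 = 84/6 = 14; σ²_I = ((20−12)/6)² = 1.778
te_J = (10 + 4·12 + 14)/6 = 72/6 = 12; σ²_J = ((14−10)/6)² = 0.444

Forward pass:
ES_A = 0; EF_A = 14
ES_B = 0; EF_B = 13
ES_C = 0; EF_C = 11
ES_D = 0; EF_D = 6
ES_E = 0; EF_E = 10
ES_F = 0; EF_F = 9
ES_G = max(EF_D=6, EF_E=10) = 10; EF_G = 10+5 = 15
ES_H = 15; EF_H = 15+9 = 24
ES_I = max(EF_A=14, EF_G=15) = 15; EF_I = 15+14 = 29
ES_J = max(EF_B=13, EF_C=11, EF_F=9, EF_H=24, EF_I=29) = 29; EF_J = 29+12 = 41
Expected project duration μ = 41 days. Critical path: E → G → I → J.

Variance along critical path = 7.111 + 0.111 + 1.778 + 0.444 = 9.444
σ = √9.444 = 3.073 days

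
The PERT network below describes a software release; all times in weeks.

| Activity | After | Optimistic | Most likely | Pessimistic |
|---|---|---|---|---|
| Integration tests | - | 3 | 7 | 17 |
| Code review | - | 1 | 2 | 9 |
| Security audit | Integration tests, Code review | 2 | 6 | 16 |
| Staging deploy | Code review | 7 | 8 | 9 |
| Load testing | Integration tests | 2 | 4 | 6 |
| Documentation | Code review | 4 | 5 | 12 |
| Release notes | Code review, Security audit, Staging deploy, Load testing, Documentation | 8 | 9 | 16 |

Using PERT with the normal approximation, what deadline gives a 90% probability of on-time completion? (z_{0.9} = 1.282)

29.6 weeks

te_Integration tests = (3 + 4·7 + 17)/6 = 48/6 = 8; σ²_Integration tests = ((17−3)/6)² = 5.444
te_Code review = (1 + 4·2 + 9)/6 = 18/6 = 3; σ²_Code review = ((9−1)/6)² = 1.778
te_Security audit = (2 + 4·6 + 16)/6 = 42/6 = 7; σ²_Security audit = ((16−2)/6)² = 5.444
te_Staging deploy = (7 + 4·8 + 9)/6 = 48/6 = 8; σ²_Staging deploy = ((9−7)/6)² = 0.111
te_Load testing = (2 + 4·4 + 6)/6 = 24/6 = 4; σ²_Load testing = ((6−2)/6)² = 0.444
te_Documentation = (4 + 4·5 + 12)/6 = 36/6 = 6; σ²_Documentation = ((12−4)/6)² = 1.778
te_Release notes = (8 + 4·9 + 16)/6 = 60/6 = 10; σ²_Release notes = ((16−8)/6)² = 1.778

Forward pass:
ES_Integration tests = 0; EF_Integration tests = 8
ES_Code review = 0; EF_Code review = 3
ES_Security audit = max(EF_Integration tests=8, EF_Code review=3) = 8; EF_Security audit = 8+7 = 15
ES_Staging deploy = 3; EF_Staging deploy = 3+8 = 11
ES_Load testing = 8; EF_Load testing = 8+4 = 12
ES_Documentation = 3; EF_Documentation = 3+6 = 9
ES_Release notes = max(EF_Code review=3, EF_Security audit=15, EF_Staging deploy=11, EF_Load testing=12, EF_Documentation=9) = 15; EF_Release notes = 15+10 = 25
Expected project duration μ = 25 weeks. Critical path: Integration tests → Security audit → Release notes.

Variance along critical path = 5.444 + 5.444 + 1.778 = 12.667; σ = 3.559 weeks.
D = μ + z·σ = 25 + 1.282·3.559 = 29.6 weeks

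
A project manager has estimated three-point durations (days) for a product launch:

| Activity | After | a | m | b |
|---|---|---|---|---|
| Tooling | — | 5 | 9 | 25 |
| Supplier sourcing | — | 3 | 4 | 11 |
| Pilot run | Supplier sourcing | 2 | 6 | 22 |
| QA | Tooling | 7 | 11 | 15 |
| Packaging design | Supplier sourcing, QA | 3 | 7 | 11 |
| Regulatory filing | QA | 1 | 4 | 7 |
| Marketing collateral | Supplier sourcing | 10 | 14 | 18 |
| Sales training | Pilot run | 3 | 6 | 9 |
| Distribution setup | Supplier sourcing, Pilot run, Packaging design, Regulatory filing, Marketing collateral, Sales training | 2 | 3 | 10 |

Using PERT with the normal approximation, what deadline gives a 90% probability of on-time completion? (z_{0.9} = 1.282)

te_Tooling = (5 + 4·9 + 25)/6 = 66/6 = 11; σ²_Tooling = ((25−5)/6)² = 11.111
te_Supplier sourcing = (3 + 4·4 + 11)/6 = 30/6 = 5; σ²_Supplier sourcing = ((11−3)/6)² = 1.778
te_Pilot run = (2 + 4·6 + 22)/6 = 48/6 = 8; σ²_Pilot run = ((22−2)/6)² = 11.111
te_QA = (7 + 4·11 + 15)/6 = 66/6 = 11; σ²_QA = ((15−7)/6)² = 1.778
te_Packaging design = (3 + 4·7 + 11)/6 = 42/6 = 7; σ²_Packaging design = ((11−3)/6)² = 1.778
te_Regulatory filing = (1 + 4·4 + 7)/6 = 24/6 = 4; σ²_Regulatory filing = ((7−1)/6)² = 1.000
te_Marketing collateral = (10 + 4·14 + 18)/6 = 84/6 = 14; σ²_Marketing collateral = ((18−10)/6)² = 1.778
te_Sales training = (3 + 4·6 + 9)/6 = 36/6 = 6; σ²_Sales training = ((9−3)/6)² = 1.000
te_Distribution setup = (2 + 4·3 + 10)/6 = 24/6 = 4; σ²_Distribution setup = ((10−2)/6)² = 1.778

Forward pass:
ES_Tooling = 0; EF_Tooling = 11
ES_Supplier sourcing = 0; EF_Supplier sourcing = 5
ES_Pilot run = 5; EF_Pilot run = 5+8 = 13
ES_QA = 11; EF_QA = 11+11 = 22
ES_Packaging design = max(EF_Supplier sourcing=5, EF_QA=22) = 22; EF_Packaging design = 22+7 = 29
ES_Regulatory filing = 22; EF_Regulatory filing = 22+4 = 26
ES_Marketing collateral = 5; EF_Marketing collateral = 5+14 = 19
ES_Sales training = 13; EF_Sales training = 13+6 = 19
ES_Distribution setup = max(EF_Supplier sourcing=5, EF_Pilot run=13, EF_Packaging design=29, EF_Regulatory filing=26, EF_Marketing collateral=19, EF_Sales training=19) = 29; EF_Distribution setup = 29+4 = 33
Expected project duration μ = 33 days. Critical path: Tooling → QA → Packaging design → Distribution setup.

Variance along critical path = 11.111 + 1.778 + 1.778 + 1.778 = 16.444; σ = 4.055 days.
D = μ + z·σ = 33 + 1.282·4.055 = 38.2 days

38.2 days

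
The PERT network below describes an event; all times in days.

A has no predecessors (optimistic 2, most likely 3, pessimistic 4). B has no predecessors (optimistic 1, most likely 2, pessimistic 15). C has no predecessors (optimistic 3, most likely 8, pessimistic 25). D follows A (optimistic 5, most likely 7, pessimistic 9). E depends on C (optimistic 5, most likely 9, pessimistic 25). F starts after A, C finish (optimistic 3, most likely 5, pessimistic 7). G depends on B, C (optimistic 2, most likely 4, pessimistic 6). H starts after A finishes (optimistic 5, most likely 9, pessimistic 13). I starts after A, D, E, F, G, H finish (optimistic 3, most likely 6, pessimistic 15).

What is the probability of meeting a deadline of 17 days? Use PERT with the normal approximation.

0.020

te_A = (2 + 4·3 + 4)/6 = 18/6 = 3; σ²_A = ((4−2)/6)² = 0.111
te_B = (1 + 4·2 + 15)/6 = 24/6 = 4; σ²_B = ((15−1)/6)² = 5.444
te_C = (3 + 4·8 + 25)/6 = 60/6 = 10; σ²_C = ((25−3)/6)² = 13.444
te_D = (5 + 4·7 + 9)/6 = 42/6 = 7; σ²_D = ((9−5)/6)² = 0.444
te_E = (5 + 4·9 + 25)/6 = 66/6 = 11; σ²_E = ((25−5)/6)² = 11.111
te_F = (3 + 4·5 + 7)/6 = 30/6 = 5; σ²_F = ((7−3)/6)² = 0.444
te_G = (2 + 4·4 + 6)/6 = 24/6 = 4; σ²_G = ((6−2)/6)² = 0.444
te_H = (5 + 4·9 + 13)/6 = 54/6 = 9; σ²_H = ((13−5)/6)² = 1.778
te_I = (3 + 4·6 + 15)/6 = 42/6 = 7; σ²_I = ((15−3)/6)² = 4.000

Forward pass:
ES_A = 0; EF_A = 3
ES_B = 0; EF_B = 4
ES_C = 0; EF_C = 10
ES_D = 3; EF_D = 3+7 = 10
ES_E = 10; EF_E = 10+11 = 21
ES_F = max(EF_A=3, EF_C=10) = 10; EF_F = 10+5 = 15
ES_G = max(EF_B=4, EF_C=10) = 10; EF_G = 10+4 = 14
ES_H = 3; EF_H = 3+9 = 12
ES_I = max(EF_A=3, EF_D=10, EF_E=21, EF_F=15, EF_G=14, EF_H=12) = 21; EF_I = 21+7 = 28
Expected project duration μ = 28 days. Critical path: C → E → I.

Variance along critical path = 13.444 + 11.111 + 4.000 = 28.556; σ = √28.556 = 5.344 days.
Z = (17 − 28) / 5.344 = -2.058
P(T ≤ 17) = Φ(-2.058) ≈ 0.020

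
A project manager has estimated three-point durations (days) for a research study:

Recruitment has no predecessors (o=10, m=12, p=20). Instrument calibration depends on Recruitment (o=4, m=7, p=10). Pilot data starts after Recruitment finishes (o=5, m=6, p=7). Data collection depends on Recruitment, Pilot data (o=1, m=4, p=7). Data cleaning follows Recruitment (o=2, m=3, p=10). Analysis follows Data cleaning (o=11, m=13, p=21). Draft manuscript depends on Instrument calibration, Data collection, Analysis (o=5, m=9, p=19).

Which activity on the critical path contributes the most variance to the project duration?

te_Recruitment = (10 + 4·12 + 20)/6 = 78/6 = 13; σ²_Recruitment = ((20−10)/6)² = 2.778
te_Instrument calibration = (4 + 4·7 + 10)/6 = 42/6 = 7; σ²_Instrument calibration = ((10−4)/6)² = 1.000
te_Pilot data = (5 + 4·6 + 7)/6 = 36/6 = 6; σ²_Pilot data = ((7−5)/6)² = 0.111
te_Data collection = (1 + 4·4 + 7)/6 = 24/6 = 4; σ²_Data collection = ((7−1)/6)² = 1.000
te_Data cleaning = (2 + 4·3 + 10)/6 = 24/6 = 4; σ²_Data cleaning = ((10−2)/6)² = 1.778
te_Analysis = (11 + 4·13 + 21)/6 = 84/6 = 14; σ²_Analysis = ((21−11)/6)² = 2.778
te_Draft manuscript = (5 + 4·9 + 19)/6 = 60/6 = 10; σ²_Draft manuscript = ((19−5)/6)² = 5.444

Forward pass:
ES_Recruitment = 0; EF_Recruitment = 13
ES_Instrument calibration = 13; EF_Instrument calibration = 13+7 = 20
ES_Pilot data = 13; EF_Pilot data = 13+6 = 19
ES_Data collection = max(EF_Recruitment=13, EF_Pilot data=19) = 19; EF_Data collection = 19+4 = 23
ES_Data cleaning = 13; EF_Data cleaning = 13+4 = 17
ES_Analysis = 17; EF_Analysis = 17+14 = 31
ES_Draft manuscript = max(EF_Instrument calibration=20, EF_Data collection=23, EF_Analysis=31) = 31; EF_Draft manuscript = 31+10 = 41
Expected project duration μ = 41 days. Critical path: Recruitment → Data cleaning → Analysis → Draft manuscript.

Variances on critical path: σ²_Recruitment=2.778, σ²_Data cleaning=1.778, σ²_Analysis=2.778, σ²_Draft manuscript=5.444.
Largest is σ²_Draft manuscript = 5.444.

Draft manuscript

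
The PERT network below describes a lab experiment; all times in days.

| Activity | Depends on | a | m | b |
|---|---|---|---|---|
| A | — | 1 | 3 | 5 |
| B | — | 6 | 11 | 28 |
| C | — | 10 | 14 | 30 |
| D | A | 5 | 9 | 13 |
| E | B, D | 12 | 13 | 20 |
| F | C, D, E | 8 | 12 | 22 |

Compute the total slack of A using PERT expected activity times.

1 days

te_A = (1 + 4·3 + 5)/6 = 18/6 = 3
te_B = (6 + 4·11 + 28)/6 = 78/6 = 13
te_C = (10 + 4·14 + 30)/6 = 96/6 = 16
te_D = (5 + 4·9 + 13)/6 = 54/6 = 9
te_E = (12 + 4·13 + 20)/6 = 84/6 = 14
te_F = (8 + 4·12 + 22)/6 = 78/6 = 13

Forward pass:
ES_A = 0; EF_A = 3
ES_B = 0; EF_B = 13
ES_C = 0; EF_C = 16
ES_D = 3; EF_D = 3+9 = 12
ES_E = max(EF_B=13, EF_D=12) = 13; EF_E = 13+14 = 27
ES_F = max(EF_C=16, EF_D=12, EF_E=27) = 27; EF_F = 27+13 = 40
Expected project duration μ = 40 days. Critical path: B → E → F.

Backward pass:
LF_F = 40; LS_F = 40−13 = 27
LF_E = LS_F = 27; LS_E = 27−14 = 13
LF_D = min(LS_E=13, LS_F=27) = 13; LS_D = 13−9 = 4
LF_C = LS_F = 27; LS_C = 27−16 = 11
LF_B = LS_E = 13; LS_B = 13−13 = 0
LF_A = LS_D = 4; LS_A = 4−3 = 1
Slack_A = LS_A − ES_A = 1 − 0 = 1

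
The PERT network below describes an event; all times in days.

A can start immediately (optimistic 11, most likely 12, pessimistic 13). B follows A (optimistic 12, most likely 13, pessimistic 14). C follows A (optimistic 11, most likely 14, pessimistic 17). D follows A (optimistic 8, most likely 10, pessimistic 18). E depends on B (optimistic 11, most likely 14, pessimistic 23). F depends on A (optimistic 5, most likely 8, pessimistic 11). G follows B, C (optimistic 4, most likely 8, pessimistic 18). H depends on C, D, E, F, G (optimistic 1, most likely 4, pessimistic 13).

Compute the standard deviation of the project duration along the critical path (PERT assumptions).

te_A = (11 + 4·12 + 13)/6 = 72/6 = 12; σ²_A = ((13−11)/6)² = 0.111
te_B = (12 + 4·13 + 14)/6 = 78/6 = 13; σ²_B = ((14−12)/6)² = 0.111
te_C = (11 + 4·14 + 17)/6 = 84/6 = 14; σ²_C = ((17−11)/6)² = 1.000
te_D = (8 + 4·10 + 18)/6 = 66/6 = 11; σ²_D = ((18−8)/6)² = 2.778
te_E = (11 + 4·14 + 23)/6 = 90/6 = 15; σ²_E = ((23−11)/6)² = 4.000
te_F = (5 + 4·8 + 11)/6 = 48/6 = 8; σ²_F = ((11−5)/6)² = 1.000
te_G = (4 + 4·8 + 18)/6 = 54/6 = 9; σ²_G = ((18−4)/6)² = 5.444
te_H = (1 + 4·4 + 13)/6 = 30/6 = 5; σ²_H = ((13−1)/6)² = 4.000

Forward pass:
ES_A = 0; EF_A = 12
ES_B = 12; EF_B = 12+13 = 25
ES_C = 12; EF_C = 12+14 = 26
ES_D = 12; EF_D = 12+11 = 23
ES_E = 25; EF_E = 25+15 = 40
ES_F = 12; EF_F = 12+8 = 20
ES_G = max(EF_B=25, EF_C=26) = 26; EF_G = 26+9 = 35
ES_H = max(EF_C=26, EF_D=23, EF_E=40, EF_F=20, EF_G=35) = 40; EF_H = 40+5 = 45
Expected project duration μ = 45 days. Critical path: A → B → E → H.

Variance along critical path = 0.111 + 0.111 + 4.000 + 4.000 = 8.222
σ = √8.222 = 2.867 days

2.87 days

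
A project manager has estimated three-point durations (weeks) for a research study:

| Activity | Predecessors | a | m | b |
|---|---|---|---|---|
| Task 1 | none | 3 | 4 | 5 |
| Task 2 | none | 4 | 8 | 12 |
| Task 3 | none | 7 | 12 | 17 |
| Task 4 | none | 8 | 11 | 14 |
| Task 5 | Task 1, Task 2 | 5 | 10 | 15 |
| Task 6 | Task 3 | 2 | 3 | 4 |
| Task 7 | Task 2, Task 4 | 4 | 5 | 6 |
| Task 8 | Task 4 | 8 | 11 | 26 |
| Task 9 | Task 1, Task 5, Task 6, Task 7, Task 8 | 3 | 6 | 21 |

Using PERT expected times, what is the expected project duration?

32 weeks

te_Task 1 = (3 + 4·4 + 5)/6 = 24/6 = 4
te_Task 2 = (4 + 4·8 + 12)/6 = 48/6 = 8
te_Task 3 = (7 + 4·12 + 17)/6 = 72/6 = 12
te_Task 4 = (8 + 4·11 + 14)/6 = 66/6 = 11
te_Task 5 = (5 + 4·10 + 15)/6 = 60/6 = 10
te_Task 6 = (2 + 4·3 + 4)/6 = 18/6 = 3
te_Task 7 = (4 + 4·5 + 6)/6 = 30/6 = 5
te_Task 8 = (8 + 4·11 + 26)/6 = 78/6 = 13
te_Task 9 = (3 + 4·6 + 21)/6 = 48/6 = 8

Forward pass:
ES_Task 1 = 0; EF_Task 1 = 4
ES_Task 2 = 0; EF_Task 2 = 8
ES_Task 3 = 0; EF_Task 3 = 12
ES_Task 4 = 0; EF_Task 4 = 11
ES_Task 5 = max(EF_Task 1=4, EF_Task 2=8) = 8; EF_Task 5 = 8+10 = 18
ES_Task 6 = 12; EF_Task 6 = 12+3 = 15
ES_Task 7 = max(EF_Task 2=8, EF_Task 4=11) = 11; EF_Task 7 = 11+5 = 16
ES_Task 8 = 11; EF_Task 8 = 11+13 = 24
ES_Task 9 = max(EF_Task 1=4, EF_Task 5=18, EF_Task 6=15, EF_Task 7=16, EF_Task 8=24) = 24; EF_Task 9 = 24+8 = 32
Expected project duration μ = 32 weeks. Critical path: Task 4 → Task 8 → Task 9.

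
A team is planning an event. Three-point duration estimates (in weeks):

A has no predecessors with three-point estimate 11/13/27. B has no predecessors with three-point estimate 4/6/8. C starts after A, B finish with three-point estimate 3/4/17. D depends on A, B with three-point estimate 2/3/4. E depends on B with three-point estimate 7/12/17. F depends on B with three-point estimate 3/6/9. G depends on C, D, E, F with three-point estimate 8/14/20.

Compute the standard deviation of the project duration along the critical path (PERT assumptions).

4.07 weeks

te_A = (11 + 4·13 + 27)/6 = 90/6 = 15; σ²_A = ((27−11)/6)² = 7.111
te_B = (4 + 4·6 + 8)/6 = 36/6 = 6; σ²_B = ((8−4)/6)² = 0.444
te_C = (3 + 4·4 + 17)/6 = 36/6 = 6; σ²_C = ((17−3)/6)² = 5.444
te_D = (2 + 4·3 + 4)/6 = 18/6 = 3; σ²_D = ((4−2)/6)² = 0.111
te_E = (7 + 4·12 + 17)/6 = 72/6 = 12; σ²_E = ((17−7)/6)² = 2.778
te_F = (3 + 4·6 + 9)/6 = 36/6 = 6; σ²_F = ((9−3)/6)² = 1.000
te_G = (8 + 4·14 + 20)/6 = 84/6 = 14; σ²_G = ((20−8)/6)² = 4.000

Forward pass:
ES_A = 0; EF_A = 15
ES_B = 0; EF_B = 6
ES_C = max(EF_A=15, EF_B=6) = 15; EF_C = 15+6 = 21
ES_D = max(EF_A=15, EF_B=6) = 15; EF_D = 15+3 = 18
ES_E = 6; EF_E = 6+12 = 18
ES_F = 6; EF_F = 6+6 = 12
ES_G = max(EF_C=21, EF_D=18, EF_E=18, EF_F=12) = 21; EF_G = 21+14 = 35
Expected project duration μ = 35 weeks. Critical path: A → C → G.

Variance along critical path = 7.111 + 5.444 + 4.000 = 16.556
σ = √16.556 = 4.069 weeks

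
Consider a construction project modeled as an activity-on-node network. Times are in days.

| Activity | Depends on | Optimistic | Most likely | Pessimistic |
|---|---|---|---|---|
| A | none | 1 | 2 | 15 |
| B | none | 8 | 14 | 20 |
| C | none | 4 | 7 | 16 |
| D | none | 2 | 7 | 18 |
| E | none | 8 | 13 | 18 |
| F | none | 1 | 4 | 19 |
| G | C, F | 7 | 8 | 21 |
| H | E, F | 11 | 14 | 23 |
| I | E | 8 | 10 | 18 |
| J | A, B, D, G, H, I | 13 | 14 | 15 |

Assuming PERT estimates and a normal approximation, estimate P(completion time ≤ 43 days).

0.648

te_A = (1 + 4·2 + 15)/6 = 24/6 = 4; σ²_A = ((15−1)/6)² = 5.444
te_B = (8 + 4·14 + 20)/6 = 84/6 = 14; σ²_B = ((20−8)/6)² = 4.000
te_C = (4 + 4·7 + 16)/6 = 48/6 = 8; σ²_C = ((16−4)/6)² = 4.000
te_D = (2 + 4·7 + 18)/6 = 48/6 = 8; σ²_D = ((18−2)/6)² = 7.111
te_E = (8 + 4·13 + 18)/6 = 78/6 = 13; σ²_E = ((18−8)/6)² = 2.778
te_F = (1 + 4·4 + 19)/6 = 36/6 = 6; σ²_F = ((19−1)/6)² = 9.000
te_G = (7 + 4·8 + 21)/6 = 60/6 = 10; σ²_G = ((21−7)/6)² = 5.444
te_H = (11 + 4·14 + 23)/6 = 90/6 = 15; σ²_H = ((23−11)/6)² = 4.000
te_I = (8 + 4·10 + 18)/6 = 66/6 = 11; σ²_I = ((18−8)/6)² = 2.778
te_J = (13 + 4·14 + 15)/6 = 84/6 = 14; σ²_J = ((15−13)/6)² = 0.111

Forward pass:
ES_A = 0; EF_A = 4
ES_B = 0; EF_B = 14
ES_C = 0; EF_C = 8
ES_D = 0; EF_D = 8
ES_E = 0; EF_E = 13
ES_F = 0; EF_F = 6
ES_G = max(EF_C=8, EF_F=6) = 8; EF_G = 8+10 = 18
ES_H = max(EF_E=13, EF_F=6) = 13; EF_H = 13+15 = 28
ES_I = 13; EF_I = 13+11 = 24
ES_J = max(EF_A=4, EF_B=14, EF_D=8, EF_G=18, EF_H=28, EF_I=24) = 28; EF_J = 28+14 = 42
Expected project duration μ = 42 days. Critical path: E → H → J.

Variance along critical path = 2.778 + 4.000 + 0.111 = 6.889; σ = √6.889 = 2.625 days.
Z = (43 − 42) / 2.625 = 0.381
P(T ≤ 43) = Φ(0.381) ≈ 0.648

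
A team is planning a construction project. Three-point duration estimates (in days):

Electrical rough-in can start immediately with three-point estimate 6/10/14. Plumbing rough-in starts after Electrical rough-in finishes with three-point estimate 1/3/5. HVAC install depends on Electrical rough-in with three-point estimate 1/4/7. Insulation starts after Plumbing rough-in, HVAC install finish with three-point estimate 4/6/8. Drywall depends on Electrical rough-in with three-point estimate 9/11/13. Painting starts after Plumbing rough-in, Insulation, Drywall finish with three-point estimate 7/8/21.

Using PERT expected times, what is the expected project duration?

31 days

te_Electrical rough-in = (6 + 4·10 + 14)/6 = 60/6 = 10
te_Plumbing rough-in = (1 + 4·3 + 5)/6 = 18/6 = 3
te_HVAC install = (1 + 4·4 + 7)/6 = 24/6 = 4
te_Insulation = (4 + 4·6 + 8)/6 = 36/6 = 6
te_Drywall = (9 + 4·11 + 13)/6 = 66/6 = 11
te_Painting = (7 + 4·8 + 21)/6 = 60/6 = 10

Forward pass:
ES_Electrical rough-in = 0; EF_Electrical rough-in = 10
ES_Plumbing rough-in = 10; EF_Plumbing rough-in = 10+3 = 13
ES_HVAC install = 10; EF_HVAC install = 10+4 = 14
ES_Insulation = max(EF_Plumbing rough-in=13, EF_HVAC install=14) = 14; EF_Insulation = 14+6 = 20
ES_Drywall = 10; EF_Drywall = 10+11 = 21
ES_Painting = max(EF_Plumbing rough-in=13, EF_Insulation=20, EF_Drywall=21) = 21; EF_Painting = 21+10 = 31
Expected project duration μ = 31 days. Critical path: Electrical rough-in → Drywall → Painting.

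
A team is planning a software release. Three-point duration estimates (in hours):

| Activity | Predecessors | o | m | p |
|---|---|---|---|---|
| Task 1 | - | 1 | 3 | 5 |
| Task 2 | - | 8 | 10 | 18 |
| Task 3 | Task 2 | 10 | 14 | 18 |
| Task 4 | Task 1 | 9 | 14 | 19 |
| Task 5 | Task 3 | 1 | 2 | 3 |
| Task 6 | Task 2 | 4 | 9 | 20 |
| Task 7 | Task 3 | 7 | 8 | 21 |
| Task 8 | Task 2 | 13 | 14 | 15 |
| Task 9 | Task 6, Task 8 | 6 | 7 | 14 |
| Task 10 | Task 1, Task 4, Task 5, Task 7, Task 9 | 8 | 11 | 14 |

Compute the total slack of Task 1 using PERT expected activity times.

18 hours

te_Task 1 = (1 + 4·3 + 5)/6 = 18/6 = 3
te_Task 2 = (8 + 4·10 + 18)/6 = 66/6 = 11
te_Task 3 = (10 + 4·14 + 18)/6 = 84/6 = 14
te_Task 4 = (9 + 4·14 + 19)/6 = 84/6 = 14
te_Task 5 = (1 + 4·2 + 3)/6 = 12/6 = 2
te_Task 6 = (4 + 4·9 + 20)/6 = 60/6 = 10
te_Task 7 = (7 + 4·8 + 21)/6 = 60/6 = 10
te_Task 8 = (13 + 4·14 + 15)/6 = 84/6 = 14
te_Task 9 = (6 + 4·7 + 14)/6 = 48/6 = 8
te_Task 10 = (8 + 4·11 + 14)/6 = 66/6 = 11

Forward pass:
ES_Task 1 = 0; EF_Task 1 = 3
ES_Task 2 = 0; EF_Task 2 = 11
ES_Task 3 = 11; EF_Task 3 = 11+14 = 25
ES_Task 4 = 3; EF_Task 4 = 3+14 = 17
ES_Task 5 = 25; EF_Task 5 = 25+2 = 27
ES_Task 6 = 11; EF_Task 6 = 11+10 = 21
ES_Task 7 = 25; EF_Task 7 = 25+10 = 35
ES_Task 8 = 11; EF_Task 8 = 11+14 = 25
ES_Task 9 = max(EF_Task 6=21, EF_Task 8=25) = 25; EF_Task 9 = 25+8 = 33
ES_Task 10 = max(EF_Task 1=3, EF_Task 4=17, EF_Task 5=27, EF_Task 7=35, EF_Task 9=33) = 35; EF_Task 10 = 35+11 = 46
Expected project duration μ = 46 hours. Critical path: Task 2 → Task 3 → Task 7 → Task 10.

Backward pass:
LF_Task 10 = 46; LS_Task 10 = 46−11 = 35
LF_Task 9 = LS_Task 10 = 35; LS_Task 9 = 35−8 = 27
LF_Task 8 = LS_Task 9 = 27; LS_Task 8 = 27−14 = 13
LF_Task 7 = LS_Task 10 = 35; LS_Task 7 = 35−10 = 25
LF_Task 6 = LS_Task 9 = 27; LS_Task 6 = 27−10 = 17
LF_Task 5 = LS_Task 10 = 35; LS_Task 5 = 35−2 = 33
LF_Task 4 = LS_Task 10 = 35; LS_Task 4 = 35−14 = 21
LF_Task 3 = min(LS_Task 5=33, LS_Task 7=25) = 25; LS_Task 3 = 25−14 = 11
LF_Task 2 = min(LS_Task 3=11, LS_Task 6=17, LS_Task 8=13) = 11; LS_Task 2 = 11−11 = 0
LF_Task 1 = min(LS_Task 4=21, LS_Task 10=35) = 21; LS_Task 1 = 21−3 = 18
Slack_Task 1 = LS_Task 1 − ES_Task 1 = 18 − 0 = 18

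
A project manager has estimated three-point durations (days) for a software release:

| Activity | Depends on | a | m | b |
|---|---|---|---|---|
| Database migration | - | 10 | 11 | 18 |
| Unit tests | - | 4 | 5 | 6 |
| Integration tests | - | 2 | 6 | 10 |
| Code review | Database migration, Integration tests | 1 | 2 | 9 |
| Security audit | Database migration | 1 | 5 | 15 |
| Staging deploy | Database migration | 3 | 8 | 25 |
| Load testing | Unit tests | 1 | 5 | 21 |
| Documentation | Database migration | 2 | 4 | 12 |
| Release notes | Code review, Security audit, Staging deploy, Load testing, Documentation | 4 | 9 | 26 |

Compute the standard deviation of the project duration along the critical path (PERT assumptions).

5.35 days

te_Database migration = (10 + 4·11 + 18)/6 = 72/6 = 12; σ²_Database migration = ((18−10)/6)² = 1.778
te_Unit tests = (4 + 4·5 + 6)/6 = 30/6 = 5; σ²_Unit tests = ((6−4)/6)² = 0.111
te_Integration tests = (2 + 4·6 + 10)/6 = 36/6 = 6; σ²_Integration tests = ((10−2)/6)² = 1.778
te_Code review = (1 + 4·2 + 9)/6 = 18/6 = 3; σ²_Code review = ((9−1)/6)² = 1.778
te_Security audit = (1 + 4·5 + 15)/6 = 36/6 = 6; σ²_Security audit = ((15−1)/6)² = 5.444
te_Staging deploy = (3 + 4·8 + 25)/6 = 60/6 = 10; σ²_Staging deploy = ((25−3)/6)² = 13.444
te_Load testing = (1 + 4·5 + 21)/6 = 42/6 = 7; σ²_Load testing = ((21−1)/6)² = 11.111
te_Documentation = (2 + 4·4 + 12)/6 = 30/6 = 5; σ²_Documentation = ((12−2)/6)² = 2.778
te_Release notes = (4 + 4·9 + 26)/6 = 66/6 = 11; σ²_Release notes = ((26−4)/6)² = 13.444

Forward pass:
ES_Database migration = 0; EF_Database migration = 12
ES_Unit tests = 0; EF_Unit tests = 5
ES_Integration tests = 0; EF_Integration tests = 6
ES_Code review = max(EF_Database migration=12, EF_Integration tests=6) = 12; EF_Code review = 12+3 = 15
ES_Security audit = 12; EF_Security audit = 12+6 = 18
ES_Staging deploy = 12; EF_Staging deploy = 12+10 = 22
ES_Load testing = 5; EF_Load testing = 5+7 = 12
ES_Documentation = 12; EF_Documentation = 12+5 = 17
ES_Release notes = max(EF_Code review=15, EF_Security audit=18, EF_Staging deploy=22, EF_Load testing=12, EF_Documentation=17) = 22; EF_Release notes = 22+11 = 33
Expected project duration μ = 33 days. Critical path: Database migration → Staging deploy → Release notes.

Variance along critical path = 1.778 + 13.444 + 13.444 = 28.667
σ = √28.667 = 5.354 days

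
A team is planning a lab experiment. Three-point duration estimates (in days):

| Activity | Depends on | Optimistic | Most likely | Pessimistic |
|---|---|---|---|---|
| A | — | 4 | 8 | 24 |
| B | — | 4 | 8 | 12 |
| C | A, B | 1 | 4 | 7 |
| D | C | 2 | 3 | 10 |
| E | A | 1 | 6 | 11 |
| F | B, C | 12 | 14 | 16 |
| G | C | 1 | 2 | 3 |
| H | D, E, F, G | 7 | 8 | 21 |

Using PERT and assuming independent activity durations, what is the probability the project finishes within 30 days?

0.030

te_A = (4 + 4·8 + 24)/6 = 60/6 = 10; σ²_A = ((24−4)/6)² = 11.111
te_B = (4 + 4·8 + 12)/6 = 48/6 = 8; σ²_B = ((12−4)/6)² = 1.778
te_C = (1 + 4·4 + 7)/6 = 24/6 = 4; σ²_C = ((7−1)/6)² = 1.000
te_D = (2 + 4·3 + 10)/6 = 24/6 = 4; σ²_D = ((10−2)/6)² = 1.778
te_E = (1 + 4·6 + 11)/6 = 36/6 = 6; σ²_E = ((11−1)/6)² = 2.778
te_F = (12 + 4·14 + 16)/6 = 84/6 = 14; σ²_F = ((16−12)/6)² = 0.444
te_G = (1 + 4·2 + 3)/6 = 12/6 = 2; σ²_G = ((3−1)/6)² = 0.111
te_H = (7 + 4·8 + 21)/6 = 60/6 = 10; σ²_H = ((21−7)/6)² = 5.444

Forward pass:
ES_A = 0; EF_A = 10
ES_B = 0; EF_B = 8
ES_C = max(EF_A=10, EF_B=8) = 10; EF_C = 10+4 = 14
ES_D = 14; EF_D = 14+4 = 18
ES_E = 10; EF_E = 10+6 = 16
ES_F = max(EF_B=8, EF_C=14) = 14; EF_F = 14+14 = 28
ES_G = 14; EF_G = 14+2 = 16
ES_H = max(EF_D=18, EF_E=16, EF_F=28, EF_G=16) = 28; EF_H = 28+10 = 38
Expected project duration μ = 38 days. Critical path: A → C → F → H.

Variance along critical path = 11.111 + 1.000 + 0.444 + 5.444 = 18.000; σ = √18.000 = 4.243 days.
Z = (30 − 38) / 4.243 = -1.886
P(T ≤ 30) = Φ(-1.886) ≈ 0.030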